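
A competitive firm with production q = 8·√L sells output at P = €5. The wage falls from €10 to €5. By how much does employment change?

ΔL = 12

From P·MP_L = w with MP_L = 4·L^(-1/2), the labor demand is L(w) = (20/w)^(2).
At w = 10: L = 4. At w = 5: L = 16.
ΔL = 16 − 4 = 12.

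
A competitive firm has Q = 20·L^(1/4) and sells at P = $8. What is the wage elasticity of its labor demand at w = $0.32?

ε = -4/3

MP_L = (1/4)·20·L^(-3/4), so P·MP_L = w gives 40·L^(-3/4) = w.
Solving, L(w) = (40/w)^(4/3). This is a constant-elasticity form: L ∝ w^(−4/3), so ε = −4/3.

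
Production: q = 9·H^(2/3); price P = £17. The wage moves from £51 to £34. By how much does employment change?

ΔH = 19

From P·MP_H = w with MP_H = 6·H^(-1/3), the labor demand is H(w) = (102/w)^(3).
At w = 51: H = 8. At w = 34: H = 27.
ΔH = 27 − 8 = 19.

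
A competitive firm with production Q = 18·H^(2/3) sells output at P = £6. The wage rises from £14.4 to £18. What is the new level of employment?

From P·MP_H = w with MP_H = 12·H^(-1/3), the labor demand is H(w) = (72/w)^(3).
At w = 14.4: H = 125. At w = 18: H = 64.

H* = 64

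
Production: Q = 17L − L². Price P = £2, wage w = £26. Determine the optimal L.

L* = 2

The marginal product of L is MP_L = 17 − 2L.
A price-taking firm hires until the value of the marginal product equals the wage: P·MP_L = w, so 2·(17 − 2L) = 26.
Then 17 − 2L = 13, giving L = 2.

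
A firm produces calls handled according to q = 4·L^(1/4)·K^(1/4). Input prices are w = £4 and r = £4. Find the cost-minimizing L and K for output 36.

Cost minimization requires the marginal rate of technical substitution to equal the input-price ratio: MP_L/MP_K = w/r.
Here MP_L/MP_K = (1/4)·(K/L)/(1/4) = (K/L). Setting this equal to 4/4 = 1 gives K = L.
Substituting into q = 36: 4·L^(1/4)·(L)^(1/4) = 36.
Solving, L = 81 and K = 81.

L* = 81, K* = 81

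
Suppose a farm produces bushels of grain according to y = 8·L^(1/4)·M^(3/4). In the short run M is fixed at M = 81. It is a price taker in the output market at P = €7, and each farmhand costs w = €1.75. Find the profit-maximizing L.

L* = 1296

With M = 81, MP_L = (1/4)·8·L^(-3/4)·81^(3/4) = 54·L^(-3/4).
Profit maximization for a price taker requires P·MP_L = w: 7·54·L^(-3/4) = 1.75.
So L^(-3/4) = 1/216, which gives L = 1296.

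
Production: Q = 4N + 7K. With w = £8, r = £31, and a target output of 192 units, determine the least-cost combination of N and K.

N* = 48, K* = 0

The inputs are perfect substitutes, so the firm uses whichever has the lower cost per unit of output.
Cost per unit of output via N is w/4 = 2; via K it is r/7 = 31/7. N is cheaper.
Producing Q = 192 with N alone: N = 48, K = 0.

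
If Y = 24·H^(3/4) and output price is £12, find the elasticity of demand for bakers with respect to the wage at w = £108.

MP_H = (3/4)·24·H^(-1/4), so P·MP_H = w gives 216·H^(-1/4) = w.
Solving, H(w) = (216/w)^(4). This is a constant-elasticity form: H ∝ w^(−4), so ε = −4.

ε = -4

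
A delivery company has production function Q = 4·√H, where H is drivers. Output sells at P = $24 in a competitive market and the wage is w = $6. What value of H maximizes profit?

MP_H = (1/2)·4·H^(-1/2) = 2·H^(-1/2).
Profit maximization for a price taker requires P·MP_H = w: 24·2·H^(-1/2) = 6.
So H^(-1/2) = 0.125, which gives H = 64.

H* = 64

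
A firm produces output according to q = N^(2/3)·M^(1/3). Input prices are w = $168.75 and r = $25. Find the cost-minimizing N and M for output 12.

N* = 8, M* = 27

Cost minimization requires the marginal rate of technical substitution to equal the input-price ratio: MP_N/MP_M = w/r.
Here MP_N/MP_M = (2/3)·(M/N)/(1/3) = 2·(M/N). Setting this equal to 168.75/25 = 6.75 gives M = 3.375N.
Substituting into q = 12: N^(2/3)·(3.375N)^(1/3) = 12.
Solving, N = 8 and M = 27.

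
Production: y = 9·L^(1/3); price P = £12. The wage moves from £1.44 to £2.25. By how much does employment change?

From P·MP_L = w with MP_L = 3·L^(-2/3), the labor demand is L(w) = (36/w)^(3/2).
At w = 1.44: L = 125. At w = 2.25: L = 64.
ΔL = 64 − 125 = -61.

ΔL = -61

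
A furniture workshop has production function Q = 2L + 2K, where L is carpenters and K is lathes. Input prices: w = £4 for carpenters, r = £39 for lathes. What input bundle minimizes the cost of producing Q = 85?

L* = 42.5, K* = 0

The inputs are perfect substitutes, so the firm uses whichever has the lower cost per unit of output.
Cost per unit of output via L is w/2 = 2; via K it is r/2 = 19.5. L is cheaper.
Producing Q = 85 with L alone: L = 42.5, K = 0.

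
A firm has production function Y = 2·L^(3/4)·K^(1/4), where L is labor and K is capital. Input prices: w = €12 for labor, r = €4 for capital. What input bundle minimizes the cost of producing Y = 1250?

Cost minimization requires the marginal rate of technical substitution to equal the input-price ratio: MP_L/MP_K = w/r.
Here MP_L/MP_K = (3/4)·(K/L)/(1/4) = 3·(K/L). Setting this equal to 12/4 = 3 gives K = L.
Substituting into Y = 1250: 2·L^(3/4)·(L)^(1/4) = 1250.
Solving, L = 625 and K = 625.

L* = 625, K* = 625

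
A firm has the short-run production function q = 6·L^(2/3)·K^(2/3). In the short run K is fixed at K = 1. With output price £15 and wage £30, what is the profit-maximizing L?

With K = 1, MP_L = (2/3)·6·L^(-1/3)·1^(2/3) = 4·L^(-1/3).
Profit maximization for a price taker requires P·MP_L = w: 15·4·L^(-1/3) = 30.
So L^(-1/3) = 0.5, which gives L = 8.

L* = 8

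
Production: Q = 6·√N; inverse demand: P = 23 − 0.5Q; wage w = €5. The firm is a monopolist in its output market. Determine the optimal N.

N* = 9

Marginal revenue from the inverse demand is MR = 23 − Q.
The marginal product is MP_N = 3·N^(-1/2).
A monopolist hires until marginal revenue product equals the wage: MR·MP_N = w.
At N, Q = 6·√N. Substituting and solving: (23 − 6·√N)·3·N^(-1/2) = 5 gives N = 9.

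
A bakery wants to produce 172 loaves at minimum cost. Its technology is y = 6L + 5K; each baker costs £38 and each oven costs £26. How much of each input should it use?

The inputs are perfect substitutes, so the firm uses whichever has the lower cost per unit of output.
Cost per unit of output via L is w/6 = 19/3; via K it is r/5 = 5.2. K is cheaper.
Producing y = 172 with K alone: L = 0, K = 34.4.

L* = 0, K* = 34.4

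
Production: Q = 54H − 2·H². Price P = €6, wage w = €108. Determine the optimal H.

H* = 9

The marginal product of H is MP_H = 54 − 4H.
A price-taking firm hires until the value of the marginal product equals the wage: P·MP_H = w, so 6·(54 − 4H) = 108.
Then 54 − 4H = 18, giving H = 9.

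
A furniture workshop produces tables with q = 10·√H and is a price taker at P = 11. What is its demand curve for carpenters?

MP_H = (1/2)·10·H^(-1/2) = 5·H^(-1/2).
Setting P·MP_H = w: 55·H^(-1/2) = w.
Solving for H: H^(-1/2) = w/55, so H = (55/w)^(2).

H(w) = 3025/w²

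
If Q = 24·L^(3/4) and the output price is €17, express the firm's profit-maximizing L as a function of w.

MP_L = (3/4)·24·L^(-1/4) = 18·L^(-1/4).
Setting P·MP_L = w: 306·L^(-1/4) = w.
Solving for L: L^(-1/4) = w/306, so L = (306/w)^(4).

L(w) = (306/w)^(4)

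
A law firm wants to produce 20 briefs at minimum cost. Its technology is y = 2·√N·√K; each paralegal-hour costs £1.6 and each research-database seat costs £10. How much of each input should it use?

Cost minimization requires the marginal rate of technical substitution to equal the input-price ratio: MP_N/MP_K = w/r.
Here MP_N/MP_K = (1/2)·(K/N)/(1/2) = (K/N). Setting this equal to 1.6/10 = 0.16 gives K = 0.16N.
Substituting into y = 20: 2·N^(1/2)·(0.16N)^(1/2) = 20.
Solving, N = 25 and K = 4.

N* = 25, K* = 4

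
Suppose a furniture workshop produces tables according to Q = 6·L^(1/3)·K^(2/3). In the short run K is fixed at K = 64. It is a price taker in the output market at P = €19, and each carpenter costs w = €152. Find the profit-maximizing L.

L* = 8

With K = 64, MP_L = (1/3)·6·L^(-2/3)·64^(2/3) = 32·L^(-2/3).
Profit maximization for a price taker requires P·MP_L = w: 19·32·L^(-2/3) = 152.
So L^(-2/3) = 0.25, which gives L = 8.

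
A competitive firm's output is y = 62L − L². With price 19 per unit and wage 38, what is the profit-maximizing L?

The marginal product of L is MP_L = 62 − 2L.
A price-taking firm hires until the value of the marginal product equals the wage: P·MP_L = w, so 19·(62 − 2L) = 38.
Then 62 − 2L = 2, giving L = 30.

L* = 30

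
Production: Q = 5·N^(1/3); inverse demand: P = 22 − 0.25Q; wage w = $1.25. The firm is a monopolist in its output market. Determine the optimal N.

N* = 64

Marginal revenue from the inverse demand is MR = 22 − 0.5Q.
The marginal product is MP_N = (5/3)·N^(-2/3).
A monopolist hires until marginal revenue product equals the wage: MR·MP_N = w.
At N, Q = 5·N^(1/3). Substituting and solving: (22 − 2.5·N^(1/3))·(5/3)·N^(-2/3) = 1.25 gives N = 64.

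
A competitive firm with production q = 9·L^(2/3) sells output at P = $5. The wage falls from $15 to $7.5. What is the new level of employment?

From P·MP_L = w with MP_L = 6·L^(-1/3), the labor demand is L(w) = (30/w)^(3).
At w = 15: L = 8. At w = 7.5: L = 64.

L* = 64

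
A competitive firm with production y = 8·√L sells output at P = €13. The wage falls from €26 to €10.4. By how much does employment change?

ΔL = 21

From P·MP_L = w with MP_L = 4·L^(-1/2), the labor demand is L(w) = (52/w)^(2).
At w = 26: L = 4. At w = 10.4: L = 25.
ΔL = 25 − 4 = 21.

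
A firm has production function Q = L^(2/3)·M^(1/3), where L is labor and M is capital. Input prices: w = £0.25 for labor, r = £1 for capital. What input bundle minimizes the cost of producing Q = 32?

Cost minimization requires the marginal rate of technical substitution to equal the input-price ratio: MP_L/MP_M = w/r.
Here MP_L/MP_M = (2/3)·(M/L)/(1/3) = 2·(M/L). Setting this equal to 0.25/1 = 0.25 gives M = 0.125L.
Substituting into Q = 32: L^(2/3)·(0.125L)^(1/3) = 32.
Solving, L = 64 and M = 8.

L* = 64, M* = 8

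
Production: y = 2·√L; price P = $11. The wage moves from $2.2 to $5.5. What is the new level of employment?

From P·MP_L = w with MP_L = L^(-1/2), the labor demand is L(w) = (11/w)^(2).
At w = 2.2: L = 25. At w = 5.5: L = 4.

L* = 4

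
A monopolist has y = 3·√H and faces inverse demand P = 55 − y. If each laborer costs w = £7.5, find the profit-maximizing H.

H* = 25

Marginal revenue from the inverse demand is MR = 55 − 2y.
The marginal product is MP_H = 1.5·H^(-1/2).
A monopolist hires until marginal revenue product equals the wage: MR·MP_H = w.
At H, y = 3·√H. Substituting and solving: (55 − 6·√H)·1.5·H^(-1/2) = 7.5 gives H = 25.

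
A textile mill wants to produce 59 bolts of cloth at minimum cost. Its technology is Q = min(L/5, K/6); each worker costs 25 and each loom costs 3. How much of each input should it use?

L* = 295, K* = 354

With a fixed-proportions technology, the cost-minimizing bundle uses no slack in either input: L/5 = K/6 = Q.
So L = 5·59 = 295 and K = 6·59 = 354.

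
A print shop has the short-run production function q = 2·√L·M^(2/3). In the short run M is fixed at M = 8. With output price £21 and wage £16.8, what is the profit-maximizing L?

With M = 8, MP_L = (1/2)·2·L^(-1/2)·8^(2/3) = 4·L^(-1/2).
Profit maximization for a price taker requires P·MP_L = w: 21·4·L^(-1/2) = 16.8.
So L^(-1/2) = 0.2, which gives L = 25.

L* = 25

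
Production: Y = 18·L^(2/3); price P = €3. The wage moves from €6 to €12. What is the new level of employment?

From P·MP_L = w with MP_L = 12·L^(-1/3), the labor demand is L(w) = (36/w)^(3).
At w = 6: L = 216. At w = 12: L = 27.

L* = 27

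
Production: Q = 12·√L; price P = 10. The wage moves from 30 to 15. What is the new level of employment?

From P·MP_L = w with MP_L = 6·L^(-1/2), the labor demand is L(w) = (60/w)^(2).
At w = 30: L = 4. At w = 15: L = 16.

L* = 16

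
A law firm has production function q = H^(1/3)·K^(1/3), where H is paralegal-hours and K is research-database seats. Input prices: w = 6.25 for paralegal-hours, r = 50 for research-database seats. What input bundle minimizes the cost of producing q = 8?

H* = 64, K* = 8

Cost minimization requires the marginal rate of technical substitution to equal the input-price ratio: MP_H/MP_K = w/r.
Here MP_H/MP_K = (1/3)·(K/H)/(1/3) = (K/H). Setting this equal to 6.25/50 = 0.125 gives K = 0.125H.
Substituting into q = 8: H^(1/3)·(0.125H)^(1/3) = 8.
Solving, H = 64 and K = 8.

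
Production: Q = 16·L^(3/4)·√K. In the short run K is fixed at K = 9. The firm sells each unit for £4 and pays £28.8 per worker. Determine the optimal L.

L* = 625

With K = 9, MP_L = (3/4)·16·L^(-1/4)·9^(1/2) = 36·L^(-1/4).
Profit maximization for a price taker requires P·MP_L = w: 4·36·L^(-1/4) = 28.8.
So L^(-1/4) = 0.2, which gives L = 625.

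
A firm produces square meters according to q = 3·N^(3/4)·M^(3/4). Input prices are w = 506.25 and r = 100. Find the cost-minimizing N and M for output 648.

Cost minimization requires the marginal rate of technical substitution to equal the input-price ratio: MP_N/MP_M = w/r.
Here MP_N/MP_M = (3/4)·(M/N)/(3/4) = (M/N). Setting this equal to 506.25/100 = 5.0625 gives M = 5.0625N.
Substituting into q = 648: 3·N^(3/4)·(5.0625N)^(3/4) = 648.
Solving, N = 16 and M = 81.

N* = 16, M* = 81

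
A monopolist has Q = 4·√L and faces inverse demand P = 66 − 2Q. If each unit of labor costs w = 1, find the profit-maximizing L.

Marginal revenue from the inverse demand is MR = 66 − 4Q.
The marginal product is MP_L = 2·L^(-1/2).
A monopolist hires until marginal revenue product equals the wage: MR·MP_L = w.
At L, Q = 4·√L. Substituting and solving: (66 − 16·√L)·2·L^(-1/2) = 1 gives L = 16.

L* = 16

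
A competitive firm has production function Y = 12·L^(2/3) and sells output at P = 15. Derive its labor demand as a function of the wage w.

L(w) = 1728000/w³

MP_L = (2/3)·12·L^(-1/3) = 8·L^(-1/3).
Setting P·MP_L = w: 120·L^(-1/3) = w.
Solving for L: L^(-1/3) = w/120, so L = (120/w)^(3).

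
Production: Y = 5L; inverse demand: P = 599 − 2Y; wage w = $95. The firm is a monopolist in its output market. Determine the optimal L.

L* = 29

Marginal revenue from the inverse demand is MR = 599 − 4Y.
The marginal product is MP_L = 5.
A monopolist hires until marginal revenue product equals the wage: MR·MP_L = w.
(599 − 20L)·5 = 95, so L = 29.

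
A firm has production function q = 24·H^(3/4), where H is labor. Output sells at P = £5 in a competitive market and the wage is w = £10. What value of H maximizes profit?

MP_H = (3/4)·24·H^(-1/4) = 18·H^(-1/4).
Profit maximization for a price taker requires P·MP_H = w: 5·18·H^(-1/4) = 10.
So H^(-1/4) = 1/9, which gives H = 6561.

H* = 6561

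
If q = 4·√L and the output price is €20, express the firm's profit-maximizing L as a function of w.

MP_L = (1/2)·4·L^(-1/2) = 2·L^(-1/2).
Setting P·MP_L = w: 40·L^(-1/2) = w.
Solving for L: L^(-1/2) = w/40, so L = (40/w)^(2).

L(w) = 1600/w²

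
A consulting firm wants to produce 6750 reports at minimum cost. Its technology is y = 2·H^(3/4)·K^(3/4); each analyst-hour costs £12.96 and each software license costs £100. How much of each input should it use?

Cost minimization requires the marginal rate of technical substitution to equal the input-price ratio: MP_H/MP_K = w/r.
Here MP_H/MP_K = (3/4)·(K/H)/(3/4) = (K/H). Setting this equal to 12.96/100 = 0.1296 gives K = 0.1296H.
Substituting into y = 6750: 2·H^(3/4)·(0.1296H)^(3/4) = 6750.
Solving, H = 625 and K = 81.

H* = 625, K* = 81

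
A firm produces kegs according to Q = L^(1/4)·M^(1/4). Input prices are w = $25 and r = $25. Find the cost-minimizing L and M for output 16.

Cost minimization requires the marginal rate of technical substitution to equal the input-price ratio: MP_L/MP_M = w/r.
Here MP_L/MP_M = (1/4)·(M/L)/(1/4) = (M/L). Setting this equal to 25/25 = 1 gives M = L.
Substituting into Q = 16: L^(1/4)·(L)^(1/4) = 16.
Solving, L = 256 and M = 256.

L* = 256, M* = 256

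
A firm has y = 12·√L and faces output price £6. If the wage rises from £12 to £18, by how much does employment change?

From P·MP_L = w with MP_L = 6·L^(-1/2), the labor demand is L(w) = (36/w)^(2).
At w = 12: L = 9. At w = 18: L = 4.
ΔL = 4 − 9 = -5.

ΔL = -5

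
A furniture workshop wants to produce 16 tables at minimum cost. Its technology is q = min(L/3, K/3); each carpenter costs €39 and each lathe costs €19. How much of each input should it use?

With a fixed-proportions technology, the cost-minimizing bundle uses no slack in either input: L/3 = K/3 = q.
So L = 3·16 = 48 and K = 3·16 = 48.

L* = 48, K* = 48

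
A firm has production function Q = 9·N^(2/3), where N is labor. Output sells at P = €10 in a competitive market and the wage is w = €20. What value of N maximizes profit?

N* = 27

MP_N = (2/3)·9·N^(-1/3) = 6·N^(-1/3).
Profit maximization for a price taker requires P·MP_N = w: 10·6·N^(-1/3) = 20.
So N^(-1/3) = 1/3, which gives N = 27.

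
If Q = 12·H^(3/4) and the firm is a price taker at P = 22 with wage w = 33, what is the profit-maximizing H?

H* = 1296

MP_H = (3/4)·12·H^(-1/4) = 9·H^(-1/4).
Profit maximization for a price taker requires P·MP_H = w: 22·9·H^(-1/4) = 33.
So H^(-1/4) = 1/6, which gives H = 1296.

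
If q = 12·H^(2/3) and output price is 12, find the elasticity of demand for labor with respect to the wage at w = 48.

ε = -3

MP_H = (2/3)·12·H^(-1/3), so P·MP_H = w gives 96·H^(-1/3) = w.
Solving, H(w) = (96/w)^(3). This is a constant-elasticity form: H ∝ w^(−3), so ε = −3.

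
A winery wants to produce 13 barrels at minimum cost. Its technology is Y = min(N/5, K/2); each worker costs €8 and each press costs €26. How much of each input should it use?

With a fixed-proportions technology, the cost-minimizing bundle uses no slack in either input: N/5 = K/2 = Y.
So N = 5·13 = 65 and K = 2·13 = 26.

N* = 65, K* = 26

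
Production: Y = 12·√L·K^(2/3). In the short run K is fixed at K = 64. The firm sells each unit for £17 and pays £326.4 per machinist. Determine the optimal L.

L* = 25

With K = 64, MP_L = (1/2)·12·L^(-1/2)·64^(2/3) = 96·L^(-1/2).
Profit maximization for a price taker requires P·MP_L = w: 17·96·L^(-1/2) = 326.4.
So L^(-1/2) = 0.2, which gives L = 25.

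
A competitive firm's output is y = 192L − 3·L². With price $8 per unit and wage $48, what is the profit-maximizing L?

The marginal product of L is MP_L = 192 − 6L.
A price-taking firm hires until the value of the marginal product equals the wage: P·MP_L = w, so 8·(192 − 6L) = 48.
Then 192 − 6L = 6, giving L = 31.

L* = 31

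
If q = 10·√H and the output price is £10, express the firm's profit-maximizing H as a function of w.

H(w) = 2500/w²

MP_H = (1/2)·10·H^(-1/2) = 5·H^(-1/2).
Setting P·MP_H = w: 50·H^(-1/2) = w.
Solving for H: H^(-1/2) = w/50, so H = (50/w)^(2).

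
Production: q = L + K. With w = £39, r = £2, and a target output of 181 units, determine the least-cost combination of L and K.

The inputs are perfect substitutes, so the firm uses whichever has the lower cost per unit of output.
Cost per unit of output via L is 39; via K it is 2. K is cheaper.
Producing q = 181 with K alone: L = 0, K = 181.

L* = 0, K* = 181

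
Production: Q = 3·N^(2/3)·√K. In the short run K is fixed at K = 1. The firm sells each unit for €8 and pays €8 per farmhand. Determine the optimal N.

N* = 8

With K = 1, MP_N = (2/3)·3·N^(-1/3)·1^(1/2) = 2·N^(-1/3).
Profit maximization for a price taker requires P·MP_N = w: 8·2·N^(-1/3) = 8.
So N^(-1/3) = 0.5, which gives N = 8.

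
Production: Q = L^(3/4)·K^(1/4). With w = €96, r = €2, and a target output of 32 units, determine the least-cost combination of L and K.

Cost minimization requires the marginal rate of technical substitution to equal the input-price ratio: MP_L/MP_K = w/r.
Here MP_L/MP_K = (3/4)·(K/L)/(1/4) = 3·(K/L). Setting this equal to 96/2 = 48 gives K = 16L.
Substituting into Q = 32: L^(3/4)·(16L)^(1/4) = 32.
Solving, L = 16 and K = 256.

L* = 16, K* = 256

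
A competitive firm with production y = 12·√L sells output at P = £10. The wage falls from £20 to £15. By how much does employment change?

ΔL = 7

From P·MP_L = w with MP_L = 6·L^(-1/2), the labor demand is L(w) = (60/w)^(2).
At w = 20: L = 9. At w = 15: L = 16.
ΔL = 16 − 9 = 7.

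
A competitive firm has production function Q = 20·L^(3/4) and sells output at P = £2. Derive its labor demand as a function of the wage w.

MP_L = (3/4)·20·L^(-1/4) = 15·L^(-1/4).
Setting P·MP_L = w: 30·L^(-1/4) = w.
Solving for L: L^(-1/4) = w/30, so L = (30/w)^(4).

L(w) = 810000/w^(4)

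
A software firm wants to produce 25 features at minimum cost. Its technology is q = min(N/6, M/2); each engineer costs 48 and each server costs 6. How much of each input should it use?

With a fixed-proportions technology, the cost-minimizing bundle uses no slack in either input: N/6 = M/2 = q.
So N = 6·25 = 150 and M = 2·25 = 50.

N* = 150, M* = 50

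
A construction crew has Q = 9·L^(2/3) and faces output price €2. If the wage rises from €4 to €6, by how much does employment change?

ΔL = -19

From P·MP_L = w with MP_L = 6·L^(-1/3), the labor demand is L(w) = (12/w)^(3).
At w = 4: L = 27. At w = 6: L = 8.
ΔL = 8 − 27 = -19.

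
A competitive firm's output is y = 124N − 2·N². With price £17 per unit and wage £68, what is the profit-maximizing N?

N* = 30

The marginal product of N is MP_N = 124 − 4N.
A price-taking firm hires until the value of the marginal product equals the wage: P·MP_N = w, so 17·(124 − 4N) = 68.
Then 124 − 4N = 4, giving N = 30.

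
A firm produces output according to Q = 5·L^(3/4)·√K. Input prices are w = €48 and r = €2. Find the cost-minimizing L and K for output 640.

Cost minimization requires the marginal rate of technical substitution to equal the input-price ratio: MP_L/MP_K = w/r.
Here MP_L/MP_K = (3/4)·(K/L)/(1/2) = 1.5·(K/L). Setting this equal to 48/2 = 24 gives K = 16L.
Substituting into Q = 640: 5·L^(3/4)·(16L)^(1/2) = 640.
Solving, L = 16 and K = 256.

L* = 16, K* = 256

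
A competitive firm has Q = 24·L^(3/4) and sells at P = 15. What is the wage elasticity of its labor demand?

ε = -4

MP_L = (3/4)·24·L^(-1/4), so P·MP_L = w gives 270·L^(-1/4) = w.
Solving, L(w) = (270/w)^(4). This is a constant-elasticity form: L ∝ w^(−4), so ε = −4.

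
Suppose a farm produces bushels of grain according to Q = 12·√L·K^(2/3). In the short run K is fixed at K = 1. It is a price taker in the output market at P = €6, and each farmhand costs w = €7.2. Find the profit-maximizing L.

L* = 25

With K = 1, MP_L = (1/2)·12·L^(-1/2)·1^(2/3) = 6·L^(-1/2).
Profit maximization for a price taker requires P·MP_L = w: 6·6·L^(-1/2) = 7.2.
So L^(-1/2) = 0.2, which gives L = 25.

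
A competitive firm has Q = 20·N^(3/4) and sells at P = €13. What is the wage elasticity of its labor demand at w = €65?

MP_N = (3/4)·20·N^(-1/4), so P·MP_N = w gives 195·N^(-1/4) = w.
Solving, N(w) = (195/w)^(4). This is a constant-elasticity form: N ∝ w^(−4), so ε = −4.

ε = -4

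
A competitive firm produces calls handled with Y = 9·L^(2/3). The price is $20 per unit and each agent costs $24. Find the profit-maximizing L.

MP_L = (2/3)·9·L^(-1/3) = 6·L^(-1/3).
Profit maximization for a price taker requires P·MP_L = w: 20·6·L^(-1/3) = 24.
So L^(-1/3) = 0.2, which gives L = 125.

L* = 125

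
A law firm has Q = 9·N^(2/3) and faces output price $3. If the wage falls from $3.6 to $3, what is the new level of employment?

N* = 216

From P·MP_N = w with MP_N = 6·N^(-1/3), the labor demand is N(w) = (18/w)^(3).
At w = 3.6: N = 125. At w = 3: N = 216.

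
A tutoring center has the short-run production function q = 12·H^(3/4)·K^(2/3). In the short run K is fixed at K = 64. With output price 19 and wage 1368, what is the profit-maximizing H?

With K = 64, MP_H = (3/4)·12·H^(-1/4)·64^(2/3) = 144·H^(-1/4).
Profit maximization for a price taker requires P·MP_H = w: 19·144·H^(-1/4) = 1368.
So H^(-1/4) = 0.5, which gives H = 16.

H* = 16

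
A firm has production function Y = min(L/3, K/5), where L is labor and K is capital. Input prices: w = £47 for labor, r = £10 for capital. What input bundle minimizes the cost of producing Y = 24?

L* = 72, K* = 120

With a fixed-proportions technology, the cost-minimizing bundle uses no slack in either input: L/3 = K/5 = Y.
So L = 3·24 = 72 and K = 5·24 = 120.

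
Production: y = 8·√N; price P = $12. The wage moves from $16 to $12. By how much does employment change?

ΔN = 7

From P·MP_N = w with MP_N = 4·N^(-1/2), the labor demand is N(w) = (48/w)^(2).
At w = 16: N = 9. At w = 12: N = 16.
ΔN = 16 − 9 = 7.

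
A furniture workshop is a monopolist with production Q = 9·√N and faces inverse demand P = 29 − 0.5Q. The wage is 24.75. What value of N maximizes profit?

N* = 4

Marginal revenue from the inverse demand is MR = 29 − Q.
The marginal product is MP_N = 4.5·N^(-1/2).
A monopolist hires until marginal revenue product equals the wage: MR·MP_N = w.
At N, Q = 9·√N. Substituting and solving: (29 − 9·√N)·4.5·N^(-1/2) = 24.75 gives N = 4.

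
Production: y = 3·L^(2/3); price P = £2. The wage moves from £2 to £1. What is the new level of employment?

From P·MP_L = w with MP_L = 2·L^(-1/3), the labor demand is L(w) = (4/w)^(3).
At w = 2: L = 8. At w = 1: L = 64.

L* = 64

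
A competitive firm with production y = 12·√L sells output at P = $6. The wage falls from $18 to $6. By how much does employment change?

From P·MP_L = w with MP_L = 6·L^(-1/2), the labor demand is L(w) = (36/w)^(2).
At w = 18: L = 4. At w = 6: L = 36.
ΔL = 36 − 4 = 32.

ΔL = 32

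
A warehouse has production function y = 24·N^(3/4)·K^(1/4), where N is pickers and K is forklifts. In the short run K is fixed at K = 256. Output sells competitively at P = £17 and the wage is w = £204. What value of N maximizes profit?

N* = 1296

With K = 256, MP_N = (3/4)·24·N^(-1/4)·256^(1/4) = 72·N^(-1/4).
Profit maximization for a price taker requires P·MP_N = w: 17·72·N^(-1/4) = 204.
So N^(-1/4) = 1/6, which gives N = 1296.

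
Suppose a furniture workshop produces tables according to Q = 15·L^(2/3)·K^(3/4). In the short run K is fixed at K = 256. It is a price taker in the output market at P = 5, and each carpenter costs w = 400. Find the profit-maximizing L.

With K = 256, MP_L = (2/3)·15·L^(-1/3)·256^(3/4) = 640·L^(-1/3).
Profit maximization for a price taker requires P·MP_L = w: 5·640·L^(-1/3) = 400.
So L^(-1/3) = 0.125, which gives L = 512.

L* = 512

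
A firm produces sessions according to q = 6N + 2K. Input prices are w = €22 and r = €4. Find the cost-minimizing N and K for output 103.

N* = 0, K* = 51.5

The inputs are perfect substitutes, so the firm uses whichever has the lower cost per unit of output.
Cost per unit of output via N is w/6 = 11/3; via K it is r/2 = 2. K is cheaper.
Producing q = 103 with K alone: N = 0, K = 51.5.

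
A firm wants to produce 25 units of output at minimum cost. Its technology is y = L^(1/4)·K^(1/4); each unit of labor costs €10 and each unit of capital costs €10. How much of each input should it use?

Cost minimization requires the marginal rate of technical substitution to equal the input-price ratio: MP_L/MP_K = w/r.
Here MP_L/MP_K = (1/4)·(K/L)/(1/4) = (K/L). Setting this equal to 10/10 = 1 gives K = L.
Substituting into y = 25: L^(1/4)·(L)^(1/4) = 25.
Solving, L = 625 and K = 625.

L* = 625, K* = 625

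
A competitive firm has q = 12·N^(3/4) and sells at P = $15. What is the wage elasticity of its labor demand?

MP_N = (3/4)·12·N^(-1/4), so P·MP_N = w gives 135·N^(-1/4) = w.
Solving, N(w) = (135/w)^(4). This is a constant-elasticity form: N ∝ w^(−4), so ε = −4.

ε = -4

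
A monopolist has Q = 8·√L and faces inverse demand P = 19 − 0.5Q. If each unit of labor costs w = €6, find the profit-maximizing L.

Marginal revenue from the inverse demand is MR = 19 − Q.
The marginal product is MP_L = 4·L^(-1/2).
A monopolist hires until marginal revenue product equals the wage: MR·MP_L = w.
At L, Q = 8·√L. Substituting and solving: (19 − 8·√L)·4·L^(-1/2) = 6 gives L = 4.

L* = 4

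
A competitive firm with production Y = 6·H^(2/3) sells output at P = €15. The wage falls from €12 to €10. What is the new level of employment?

H* = 216

From P·MP_H = w with MP_H = 4·H^(-1/3), the labor demand is H(w) = (60/w)^(3).
At w = 12: H = 125. At w = 10: H = 216.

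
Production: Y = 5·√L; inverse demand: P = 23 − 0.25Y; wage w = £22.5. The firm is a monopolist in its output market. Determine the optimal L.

L* = 4

Marginal revenue from the inverse demand is MR = 23 − 0.5Y.
The marginal product is MP_L = 2.5·L^(-1/2).
A monopolist hires until marginal revenue product equals the wage: MR·MP_L = w.
At L, Y = 5·√L. Substituting and solving: (23 − 2.5·√L)·2.5·L^(-1/2) = 22.5 gives L = 4.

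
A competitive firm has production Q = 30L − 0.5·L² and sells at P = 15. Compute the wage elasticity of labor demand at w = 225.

From P·MP_L = w with MP_L = 30 − L, labor demand is L(w) = 30 − w/15.
dL/dw = −1/(15) = -1/15.
At w = 225, L = 15, so ε = (dL/dw)·(w/L) = (-1/15)·(225/15) = -1.

ε = -1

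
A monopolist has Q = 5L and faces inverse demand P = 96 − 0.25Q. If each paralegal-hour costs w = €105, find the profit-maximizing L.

Marginal revenue from the inverse demand is MR = 96 − 0.5Q.
The marginal product is MP_L = 5.
A monopolist hires until marginal revenue product equals the wage: MR·MP_L = w.
(96 − 2.5L)·5 = 105, so L = 30.

L* = 30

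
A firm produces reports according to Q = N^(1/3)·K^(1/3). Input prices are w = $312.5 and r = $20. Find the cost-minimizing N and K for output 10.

N* = 8, K* = 125

Cost minimization requires the marginal rate of technical substitution to equal the input-price ratio: MP_N/MP_K = w/r.
Here MP_N/MP_K = (1/3)·(K/N)/(1/3) = (K/N). Setting this equal to 312.5/20 = 15.625 gives K = 15.625N.
Substituting into Q = 10: N^(1/3)·(15.625N)^(1/3) = 10.
Solving, N = 8 and K = 125.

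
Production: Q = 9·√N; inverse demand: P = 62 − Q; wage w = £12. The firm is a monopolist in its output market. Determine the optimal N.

N* = 9

Marginal revenue from the inverse demand is MR = 62 − 2Q.
The marginal product is MP_N = 4.5·N^(-1/2).
A monopolist hires until marginal revenue product equals the wage: MR·MP_N = w.
At N, Q = 9·√N. Substituting and solving: (62 − 18·√N)·4.5·N^(-1/2) = 12 gives N = 9.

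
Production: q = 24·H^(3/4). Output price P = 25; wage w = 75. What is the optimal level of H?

H* = 1296

MP_H = (3/4)·24·H^(-1/4) = 18·H^(-1/4).
Profit maximization for a price taker requires P·MP_H = w: 25·18·H^(-1/4) = 75.
So H^(-1/4) = 1/6, which gives H = 1296.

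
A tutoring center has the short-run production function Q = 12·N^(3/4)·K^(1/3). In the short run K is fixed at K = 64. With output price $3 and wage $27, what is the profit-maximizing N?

With K = 64, MP_N = (3/4)·12·N^(-1/4)·64^(1/3) = 36·N^(-1/4).
Profit maximization for a price taker requires P·MP_N = w: 3·36·N^(-1/4) = 27.
So N^(-1/4) = 0.25, which gives N = 256.

N* = 256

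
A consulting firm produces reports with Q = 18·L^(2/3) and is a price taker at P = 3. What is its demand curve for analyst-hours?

L(w) = 46656/w³

MP_L = (2/3)·18·L^(-1/3) = 12·L^(-1/3).
Setting P·MP_L = w: 36·L^(-1/3) = w.
Solving for L: L^(-1/3) = w/36, so L = (36/w)^(3).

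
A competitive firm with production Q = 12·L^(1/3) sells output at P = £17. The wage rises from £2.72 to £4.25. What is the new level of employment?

L* = 64

From P·MP_L = w with MP_L = 4·L^(-2/3), the labor demand is L(w) = (68/w)^(3/2).
At w = 2.72: L = 125. At w = 4.25: L = 64.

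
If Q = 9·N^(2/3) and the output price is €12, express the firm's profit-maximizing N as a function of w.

N(w) = 373248/w³

MP_N = (2/3)·9·N^(-1/3) = 6·N^(-1/3).
Setting P·MP_N = w: 72·N^(-1/3) = w.
Solving for N: N^(-1/3) = w/72, so N = (72/w)^(3).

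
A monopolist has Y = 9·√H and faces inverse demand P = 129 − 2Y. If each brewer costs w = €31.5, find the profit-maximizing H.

H* = 9

Marginal revenue from the inverse demand is MR = 129 − 4Y.
The marginal product is MP_H = 4.5·H^(-1/2).
A monopolist hires until marginal revenue product equals the wage: MR·MP_H = w.
At H, Y = 9·√H. Substituting and solving: (129 − 36·√H)·4.5·H^(-1/2) = 31.5 gives H = 9.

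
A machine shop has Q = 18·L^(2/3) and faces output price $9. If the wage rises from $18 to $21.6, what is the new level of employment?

From P·MP_L = w with MP_L = 12·L^(-1/3), the labor demand is L(w) = (108/w)^(3).
At w = 18: L = 216. At w = 21.6: L = 125.

L* = 125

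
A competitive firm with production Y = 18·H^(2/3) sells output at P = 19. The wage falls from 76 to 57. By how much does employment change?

ΔH = 37

From P·MP_H = w with MP_H = 12·H^(-1/3), the labor demand is H(w) = (228/w)^(3).
At w = 76: H = 27. At w = 57: H = 64.
ΔH = 64 − 27 = 37.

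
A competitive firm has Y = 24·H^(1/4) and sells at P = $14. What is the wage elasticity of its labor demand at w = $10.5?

MP_H = (1/4)·24·H^(-3/4), so P·MP_H = w gives 84·H^(-3/4) = w.
Solving, H(w) = (84/w)^(4/3). This is a constant-elasticity form: H ∝ w^(−4/3), so ε = −4/3.

ε = -4/3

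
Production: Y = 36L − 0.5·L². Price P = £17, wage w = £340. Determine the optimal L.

The marginal product of L is MP_L = 36 − L.
A price-taking firm hires until the value of the marginal product equals the wage: P·MP_L = w, so 17·(36 − L) = 340.
Then 36 − L = 20, giving L = 16.

L* = 16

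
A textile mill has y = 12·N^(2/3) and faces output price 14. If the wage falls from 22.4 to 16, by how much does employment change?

ΔN = 218

From P·MP_N = w with MP_N = 8·N^(-1/3), the labor demand is N(w) = (112/w)^(3).
At w = 22.4: N = 125. At w = 16: N = 343.
ΔN = 343 − 125 = 218.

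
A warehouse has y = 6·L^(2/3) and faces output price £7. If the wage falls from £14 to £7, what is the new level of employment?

From P·MP_L = w with MP_L = 4·L^(-1/3), the labor demand is L(w) = (28/w)^(3).
At w = 14: L = 8. At w = 7: L = 64.

L* = 64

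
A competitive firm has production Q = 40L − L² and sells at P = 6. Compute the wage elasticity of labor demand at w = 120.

ε = -1

From P·MP_L = w with MP_L = 40 − 2L, labor demand is L(w) = (40 − w/6)/2.
dL/dw = −1/(12) = -1/12.
At w = 120, L = 10, so ε = (dL/dw)·(w/L) = (-1/12)·(120/10) = -1.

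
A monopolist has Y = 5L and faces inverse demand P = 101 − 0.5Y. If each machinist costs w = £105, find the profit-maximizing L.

L* = 16

Marginal revenue from the inverse demand is MR = 101 − Y.
The marginal product is MP_L = 5.
A monopolist hires until marginal revenue product equals the wage: MR·MP_L = w.
(101 − 5L)·5 = 105, so L = 16.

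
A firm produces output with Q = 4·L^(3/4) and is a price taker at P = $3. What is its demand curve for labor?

L(w) = 6561/w^(4)

MP_L = (3/4)·4·L^(-1/4) = 3·L^(-1/4).
Setting P·MP_L = w: 9·L^(-1/4) = w.
Solving for L: L^(-1/4) = w/9, so L = (9/w)^(4).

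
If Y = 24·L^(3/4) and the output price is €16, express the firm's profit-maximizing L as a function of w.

L(w) = (288/w)^(4)

MP_L = (3/4)·24·L^(-1/4) = 18·L^(-1/4).
Setting P·MP_L = w: 288·L^(-1/4) = w.
Solving for L: L^(-1/4) = w/288, so L = (288/w)^(4).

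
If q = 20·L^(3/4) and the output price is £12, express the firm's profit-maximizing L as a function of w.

MP_L = (3/4)·20·L^(-1/4) = 15·L^(-1/4).
Setting P·MP_L = w: 180·L^(-1/4) = w.
Solving for L: L^(-1/4) = w/180, so L = (180/w)^(4).

L(w) = (180/w)^(4)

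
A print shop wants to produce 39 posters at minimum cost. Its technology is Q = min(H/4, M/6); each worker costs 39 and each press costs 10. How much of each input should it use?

With a fixed-proportions technology, the cost-minimizing bundle uses no slack in either input: H/4 = M/6 = Q.
So H = 4·39 = 156 and M = 6·39 = 234.

H* = 156, M* = 234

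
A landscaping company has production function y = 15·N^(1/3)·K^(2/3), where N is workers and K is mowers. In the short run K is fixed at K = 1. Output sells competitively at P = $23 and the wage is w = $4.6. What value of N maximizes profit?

With K = 1, MP_N = (1/3)·15·N^(-2/3)·1^(2/3) = 5·N^(-2/3).
Profit maximization for a price taker requires P·MP_N = w: 23·5·N^(-2/3) = 4.6.
So N^(-2/3) = 0.04, which gives N = 125.

N* = 125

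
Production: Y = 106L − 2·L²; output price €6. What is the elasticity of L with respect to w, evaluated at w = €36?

ε = -0.06

From P·MP_L = w with MP_L = 106 − 4L, labor demand is L(w) = (106 − w/6)/4.
dL/dw = −1/(24) = -1/24.
At w = 36, L = 25, so ε = (dL/dw)·(w/L) = (-1/24)·(36/25) = -0.06.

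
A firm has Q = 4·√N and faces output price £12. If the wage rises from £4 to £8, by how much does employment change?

From P·MP_N = w with MP_N = 2·N^(-1/2), the labor demand is N(w) = (24/w)^(2).
At w = 4: N = 36. At w = 8: N = 9.
ΔN = 9 − 36 = -27.

ΔN = -27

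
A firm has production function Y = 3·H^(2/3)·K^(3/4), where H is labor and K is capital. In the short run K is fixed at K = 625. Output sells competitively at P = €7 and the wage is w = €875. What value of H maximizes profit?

With K = 625, MP_H = (2/3)·3·H^(-1/3)·625^(3/4) = 250·H^(-1/3).
Profit maximization for a price taker requires P·MP_H = w: 7·250·H^(-1/3) = 875.
So H^(-1/3) = 0.5, which gives H = 8.

H* = 8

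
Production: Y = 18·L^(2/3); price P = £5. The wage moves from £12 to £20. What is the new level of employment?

L* = 27

From P·MP_L = w with MP_L = 12·L^(-1/3), the labor demand is L(w) = (60/w)^(3).
At w = 12: L = 125. At w = 20: L = 27.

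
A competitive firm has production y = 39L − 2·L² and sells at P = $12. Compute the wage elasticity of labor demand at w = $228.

From P·MP_L = w with MP_L = 39 − 4L, labor demand is L(w) = (39 − w/12)/4.
dL/dw = −1/(48) = -1/48.
At w = 228, L = 5, so ε = (dL/dw)·(w/L) = (-1/48)·(228/5) = -0.95.

ε = -0.95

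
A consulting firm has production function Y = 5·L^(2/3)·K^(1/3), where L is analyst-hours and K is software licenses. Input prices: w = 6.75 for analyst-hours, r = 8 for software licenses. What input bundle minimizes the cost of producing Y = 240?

Cost minimization requires the marginal rate of technical substitution to equal the input-price ratio: MP_L/MP_K = w/r.
Here MP_L/MP_K = (2/3)·(K/L)/(1/3) = 2·(K/L). Setting this equal to 6.75/8 = 0.84375 gives K = 0.421875L.
Substituting into Y = 240: 5·L^(2/3)·(0.421875L)^(1/3) = 240.
Solving, L = 64 and K = 27.

L* = 64, K* = 27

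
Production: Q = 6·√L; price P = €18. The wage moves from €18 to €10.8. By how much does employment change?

From P·MP_L = w with MP_L = 3·L^(-1/2), the labor demand is L(w) = (54/w)^(2).
At w = 18: L = 9. At w = 10.8: L = 25.
ΔL = 25 − 9 = 16.

ΔL = 16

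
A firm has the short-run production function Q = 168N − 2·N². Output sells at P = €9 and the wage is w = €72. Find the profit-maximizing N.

The marginal product of N is MP_N = 168 − 4N.
A price-taking firm hires until the value of the marginal product equals the wage: P·MP_N = w, so 9·(168 − 4N) = 72.
Then 168 − 4N = 8, giving N = 40.

N* = 40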